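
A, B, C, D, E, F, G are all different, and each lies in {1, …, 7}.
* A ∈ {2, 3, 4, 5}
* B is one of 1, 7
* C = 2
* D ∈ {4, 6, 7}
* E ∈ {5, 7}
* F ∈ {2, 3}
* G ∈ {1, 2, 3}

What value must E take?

5

C's domain is down to {2}, so C = 2. Strike 2 from A, F, G.
F must be 3 (only option left). Eliminate 3 elsewhere: A, G.
G's domain is down to {1}, so G = 1. Remove 1 from B.
B has just one choice, so B = 7. Remove 7 from D, E.
So E = 5.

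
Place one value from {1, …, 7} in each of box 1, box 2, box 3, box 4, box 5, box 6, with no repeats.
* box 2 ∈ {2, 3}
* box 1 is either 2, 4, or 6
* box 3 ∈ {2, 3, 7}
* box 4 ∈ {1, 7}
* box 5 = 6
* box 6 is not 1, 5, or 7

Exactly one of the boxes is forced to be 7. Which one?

box 3

box 5 has just one choice, so box 5 = 6. Strike 6 from box 1, box 6.
Among the 5 still-open variables, 1 fits only box 4 (and all 5 values in {1, 2, 3, 4, 7} must be used), so box 4 = 1.
The 4 still-open variables draw from only 4 values {2, 3, 4, 7}, so each is used; only box 3 can be 7, hence box 3 = 7.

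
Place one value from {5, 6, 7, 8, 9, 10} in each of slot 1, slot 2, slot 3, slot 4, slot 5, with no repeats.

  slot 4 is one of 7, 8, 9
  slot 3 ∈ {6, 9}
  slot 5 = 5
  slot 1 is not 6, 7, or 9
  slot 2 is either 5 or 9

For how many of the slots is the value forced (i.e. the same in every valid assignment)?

3

slot 5 has just one choice, so slot 5 = 5. So slot 1, slot 2 can't be 5.
slot 2's domain is down to {9}, so slot 2 = 9. Remove 9 from slot 3, slot 4.
slot 3 must be 6 (only option left).
Determined: slot 2=9, slot 3=6, slot 5=5. The other slots each still have more than one consistent value. That makes 3.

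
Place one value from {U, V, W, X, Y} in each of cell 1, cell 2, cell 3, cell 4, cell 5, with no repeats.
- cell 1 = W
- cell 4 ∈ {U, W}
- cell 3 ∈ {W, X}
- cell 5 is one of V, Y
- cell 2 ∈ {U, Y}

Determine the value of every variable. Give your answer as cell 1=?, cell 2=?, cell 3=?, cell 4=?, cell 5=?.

cell 1 must be W (only option left). So cell 3, cell 4 can't be W.
cell 3's domain is down to {X}, so cell 3 = X.
cell 4 has just one choice, so cell 4 = U. Eliminate U elsewhere: cell 2.
That leaves cell 2 = Y. So cell 5 can't be Y.
cell 5 must be V (only option left).

cell 1=W, cell 2=Y, cell 3=X, cell 4=U, cell 5=V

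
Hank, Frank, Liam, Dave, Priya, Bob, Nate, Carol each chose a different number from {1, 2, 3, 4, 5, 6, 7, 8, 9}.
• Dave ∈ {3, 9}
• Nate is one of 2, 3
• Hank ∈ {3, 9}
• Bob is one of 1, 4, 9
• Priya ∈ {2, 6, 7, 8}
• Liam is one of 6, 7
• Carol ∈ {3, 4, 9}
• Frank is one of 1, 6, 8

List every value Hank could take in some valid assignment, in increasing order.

3, 9

Hank and Dave share exactly the 2 values {3, 9}; by pigeonhole those values go to them, so strike 3, 9 from Bob, Nate, Carol.
Nate's domain is down to {2}, so Nate = 2. Remove 2 from Priya.
Carol's domain is down to {4}, so Carol = 4. Strike 4 from Bob.
That leaves Bob = 1. Eliminate 1 elsewhere: Frank.
No further eliminations apply; Hank can still be any of 3, 9.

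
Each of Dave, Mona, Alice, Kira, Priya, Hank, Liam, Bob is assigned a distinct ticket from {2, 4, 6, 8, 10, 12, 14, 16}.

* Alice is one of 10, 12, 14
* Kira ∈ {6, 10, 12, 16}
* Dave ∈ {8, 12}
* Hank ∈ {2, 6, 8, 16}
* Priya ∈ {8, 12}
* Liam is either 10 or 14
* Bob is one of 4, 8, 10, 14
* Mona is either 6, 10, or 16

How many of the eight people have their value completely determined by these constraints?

2

Among the 8 variables, 2 fits only Hank (and all 8 values in {2, 4, 6, 8, 10, 12, 14, 16} must be used), so Hank = 2.
The 7 still-open variables draw from only 7 values {4, 6, 8, 10, 12, 14, 16}, so each is used; only Bob can be 4, hence Bob = 4.
Dave and Priya between them cover only {8, 12} — a naked pair. Remove those values from Alice, Kira.
Alice and Liam share exactly the 2 values {10, 14}; by pigeonhole those values go to them, so strike 10, 14 from Mona, Kira.
Determined: Hank=2, Bob=4. The other people each still have more than one consistent value. That makes 2.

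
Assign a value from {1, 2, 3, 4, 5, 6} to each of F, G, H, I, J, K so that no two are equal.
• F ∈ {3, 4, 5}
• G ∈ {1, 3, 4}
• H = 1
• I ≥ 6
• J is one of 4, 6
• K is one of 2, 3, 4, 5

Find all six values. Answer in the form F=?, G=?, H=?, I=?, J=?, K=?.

H has just one choice, so H = 1. Strike 1 from G.
I has just one choice, so I = 6. So J can't be 6.
J must be 4 (only option left). So F, G, K can't be 4.
G has just one choice, so G = 3. Remove 3 from F, K.
That leaves F = 5. Strike 5 from K.
K's domain is down to {2}, so K = 2.

F=5, G=3, H=1, I=6, J=4, K=2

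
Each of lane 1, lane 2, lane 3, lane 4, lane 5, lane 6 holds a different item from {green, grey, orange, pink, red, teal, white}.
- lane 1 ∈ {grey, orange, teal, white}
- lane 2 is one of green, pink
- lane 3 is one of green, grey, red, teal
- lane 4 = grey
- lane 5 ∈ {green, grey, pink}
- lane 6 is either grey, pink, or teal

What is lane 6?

teal

lane 4's domain is down to {grey}, so lane 4 = grey. Remove grey from lane 1, lane 3, lane 5, lane 6.
The 2 variables lane 2 and lane 5 are confined to {green, pink}, which locks those values in; drop them from lane 3, lane 6.
So lane 6 = teal.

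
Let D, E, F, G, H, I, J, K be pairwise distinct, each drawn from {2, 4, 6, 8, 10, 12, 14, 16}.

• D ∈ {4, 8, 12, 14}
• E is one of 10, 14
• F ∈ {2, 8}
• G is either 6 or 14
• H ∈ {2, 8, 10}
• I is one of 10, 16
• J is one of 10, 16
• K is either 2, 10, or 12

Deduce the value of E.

14

The 8 variables together cover exactly {2, 4, 6, 8, 10, 12, 14, 16} — 8 values for 8 variables — and 4 appears only in D's list, so D = 4.
Among the 7 still-open variables, 6 fits only G (and all 7 values in {2, 6, 8, 10, 12, 14, 16} must be used), so G = 6.
Among the 6 still-open variables, 12 fits only K (and all 6 values in {2, 8, 10, 12, 14, 16} must be used), so K = 12.
The 5 still-open variables together cover exactly {2, 8, 10, 14, 16} — 5 values for 5 variables — and 14 appears only in E's list, so E = 14.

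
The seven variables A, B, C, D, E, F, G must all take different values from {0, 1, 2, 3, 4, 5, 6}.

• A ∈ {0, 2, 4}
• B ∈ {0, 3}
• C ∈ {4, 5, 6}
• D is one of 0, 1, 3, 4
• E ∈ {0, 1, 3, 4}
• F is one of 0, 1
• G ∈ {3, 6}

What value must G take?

6

The 7 variables draw from only 7 values {0, 1, 2, 3, 4, 5, 6}, so each is used; only A can be 2, hence A = 2.
Among the 6 still-open variables, 5 fits only C (and all 6 values in {0, 1, 3, 4, 5, 6} must be used), so C = 5.
Among the 5 still-open variables, 6 fits only G (and all 5 values in {0, 1, 3, 4, 6} must be used), so G = 6.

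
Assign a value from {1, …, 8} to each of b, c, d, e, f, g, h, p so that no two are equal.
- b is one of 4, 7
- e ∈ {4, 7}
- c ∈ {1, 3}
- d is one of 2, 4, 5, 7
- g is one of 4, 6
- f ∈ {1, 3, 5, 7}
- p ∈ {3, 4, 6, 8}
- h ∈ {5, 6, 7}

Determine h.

The 8 variables together cover exactly {1, 2, 3, 4, 5, 6, 7, 8} — 8 values for 8 variables — and 2 appears only in d's list, so d = 2.
Among the 7 still-open variables, 8 fits only p (and all 7 values in {1, 3, 4, 5, 6, 7, 8} must be used), so p = 8.
b and e between them cover only {4, 7} — a naked pair. Remove those values from f, g, h.
g must be 6 (only option left). Strike 6 from h.
So h = 5.

5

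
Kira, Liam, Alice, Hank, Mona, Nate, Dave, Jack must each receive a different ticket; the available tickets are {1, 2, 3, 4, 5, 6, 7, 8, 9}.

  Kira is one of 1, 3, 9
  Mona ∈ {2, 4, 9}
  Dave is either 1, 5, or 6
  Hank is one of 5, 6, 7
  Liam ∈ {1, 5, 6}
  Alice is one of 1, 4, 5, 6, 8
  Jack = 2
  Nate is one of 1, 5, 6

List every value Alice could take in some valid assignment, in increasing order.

4, 8

Jack has just one choice, so Jack = 2. Eliminate 2 elsewhere: Mona.
The 3 variables Liam, Nate, Dave are confined to {1, 5, 6}, which locks those values in; drop them from Kira, Alice, Hank.
Hank's domain is down to {7}, so Hank = 7.
No further eliminations apply; Alice can still be any of 4, 8.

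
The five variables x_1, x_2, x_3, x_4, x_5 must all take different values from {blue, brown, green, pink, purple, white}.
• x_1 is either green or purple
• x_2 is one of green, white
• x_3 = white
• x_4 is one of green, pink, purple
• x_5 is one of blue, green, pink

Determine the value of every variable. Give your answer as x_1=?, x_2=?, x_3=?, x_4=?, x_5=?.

x_3 has just one choice, so x_3 = white. Eliminate white elsewhere: x_2.
x_2 must be green (only option left). Remove green from x_1, x_4, x_5.
x_1's domain is down to {purple}, so x_1 = purple. So x_4 can't be purple.
x_4 must be pink (only option left). Eliminate pink elsewhere: x_5.
That leaves x_5 = blue.

x_1=purple, x_2=green, x_3=white, x_4=pink, x_5=blue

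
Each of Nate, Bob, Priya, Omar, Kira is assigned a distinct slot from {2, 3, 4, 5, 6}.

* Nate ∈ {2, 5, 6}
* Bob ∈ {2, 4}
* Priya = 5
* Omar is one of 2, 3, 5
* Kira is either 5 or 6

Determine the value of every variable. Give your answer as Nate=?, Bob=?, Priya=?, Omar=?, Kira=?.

Priya's domain is down to {5}, so Priya = 5. Remove 5 from Nate, Omar, Kira.
Kira's domain is down to {6}, so Kira = 6. Eliminate 6 elsewhere: Nate.
Nate has just one choice, so Nate = 2. Strike 2 from Bob, Omar.
That leaves Bob = 4.
Omar's domain is down to {3}, so Omar = 3.

Nate=2, Bob=4, Priya=5, Omar=3, Kira=6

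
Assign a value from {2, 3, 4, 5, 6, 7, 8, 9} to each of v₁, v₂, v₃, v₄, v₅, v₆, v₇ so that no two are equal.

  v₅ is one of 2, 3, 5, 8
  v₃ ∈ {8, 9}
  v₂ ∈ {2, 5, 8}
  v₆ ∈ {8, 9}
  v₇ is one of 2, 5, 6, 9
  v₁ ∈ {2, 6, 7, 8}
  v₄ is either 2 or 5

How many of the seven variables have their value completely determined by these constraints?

Among the 7 variables, 3 fits only v₅ (and all 7 values in {2, 3, 5, 6, 7, 8, 9} must be used), so v₅ = 3.
The 6 still-open variables draw from only 6 values {2, 5, 6, 7, 8, 9}, so each is used; only v₁ can be 7, hence v₁ = 7.
The 5 still-open variables together cover exactly {2, 5, 6, 8, 9} — 5 values for 5 variables — and 6 appears only in v₇'s list, so v₇ = 6.
v₃ and v₆ between them cover only {8, 9} — a naked pair. Remove those values from v₂.
Determined: v₁=7, v₅=3, v₇=6. The other variables each still have more than one consistent value. That makes 3.

3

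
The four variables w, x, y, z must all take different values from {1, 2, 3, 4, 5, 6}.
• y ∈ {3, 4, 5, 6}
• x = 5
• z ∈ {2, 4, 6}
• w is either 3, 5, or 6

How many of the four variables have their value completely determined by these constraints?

1

x's domain is down to {5}, so x = 5. Strike 5 from w, y.
Determined: x=5. The other variables each still have more than one consistent value. That makes 1.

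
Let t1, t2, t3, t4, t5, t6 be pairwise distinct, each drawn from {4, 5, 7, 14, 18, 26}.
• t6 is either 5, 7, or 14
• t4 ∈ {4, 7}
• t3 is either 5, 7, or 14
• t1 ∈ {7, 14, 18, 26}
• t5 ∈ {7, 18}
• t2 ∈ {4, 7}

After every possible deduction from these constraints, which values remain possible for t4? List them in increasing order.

4, 7

The 6 variables draw from only 6 values {4, 5, 7, 14, 18, 26}, so each is used; only t1 can be 26, hence t1 = 26.
The 5 still-open variables draw from only 5 values {4, 5, 7, 14, 18}, so each is used; only t5 can be 18, hence t5 = 18.
The 2 variables t2 and t4 are confined to {4, 7}, which locks those values in; drop them from t3, t6.
No further eliminations apply; t4 can still be any of 4, 7.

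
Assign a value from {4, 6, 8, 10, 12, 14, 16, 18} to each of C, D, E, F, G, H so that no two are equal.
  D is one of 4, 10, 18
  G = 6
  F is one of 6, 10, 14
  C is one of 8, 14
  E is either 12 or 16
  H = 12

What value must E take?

16

G's domain is down to {6}, so G = 6. So F can't be 6.
H has just one choice, so H = 12. So E can't be 12.
So E = 16.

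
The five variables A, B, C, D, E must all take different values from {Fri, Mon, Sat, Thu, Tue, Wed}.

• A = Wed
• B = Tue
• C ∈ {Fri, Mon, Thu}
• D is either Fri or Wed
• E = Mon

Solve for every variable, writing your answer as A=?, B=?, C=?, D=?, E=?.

A must be Wed (only option left). Strike Wed from D.
That leaves B = Tue.
D must be Fri (only option left). Remove Fri from C.
E must be Mon (only option left). Eliminate Mon elsewhere: C.
C's domain is down to {Thu}, so C = Thu.

A=Wed, B=Tue, C=Thu, D=Fri, E=Mon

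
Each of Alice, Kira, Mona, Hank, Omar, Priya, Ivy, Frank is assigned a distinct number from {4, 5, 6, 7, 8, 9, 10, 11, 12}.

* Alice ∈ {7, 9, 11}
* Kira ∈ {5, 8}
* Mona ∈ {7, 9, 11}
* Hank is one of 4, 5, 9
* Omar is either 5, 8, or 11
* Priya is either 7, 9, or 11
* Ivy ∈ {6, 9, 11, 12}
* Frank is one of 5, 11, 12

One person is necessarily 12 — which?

The 8 variables together cover exactly {4, 5, 6, 7, 8, 9, 11, 12} — 8 values for 8 variables — and 4 appears only in Hank's list, so Hank = 4.
The 7 still-open variables draw from only 7 values {5, 6, 7, 8, 9, 11, 12}, so each is used; only Ivy can be 6, hence Ivy = 6.
Among the 6 still-open variables, 12 fits only Frank (and all 6 values in {5, 7, 8, 9, 11, 12} must be used), so Frank = 12.

Frank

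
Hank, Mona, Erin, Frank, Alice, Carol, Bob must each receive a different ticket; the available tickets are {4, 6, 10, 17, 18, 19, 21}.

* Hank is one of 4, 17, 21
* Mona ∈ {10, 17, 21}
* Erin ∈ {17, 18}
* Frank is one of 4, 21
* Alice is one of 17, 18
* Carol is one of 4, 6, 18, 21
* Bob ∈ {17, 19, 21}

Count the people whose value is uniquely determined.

Among the 7 variables, 6 fits only Carol (and all 7 values in {4, 6, 10, 17, 18, 19, 21} must be used), so Carol = 6.
Among the 6 still-open variables, 10 fits only Mona (and all 6 values in {4, 10, 17, 18, 19, 21} must be used), so Mona = 10.
The 5 still-open variables together cover exactly {4, 17, 18, 19, 21} — 5 values for 5 variables — and 19 appears only in Bob's list, so Bob = 19.
The 2 variables Erin and Alice are confined to {17, 18}, which locks those values in; drop them from Hank.
Determined: Mona=10, Carol=6, Bob=19. The other people each still have more than one consistent value. That makes 3.

3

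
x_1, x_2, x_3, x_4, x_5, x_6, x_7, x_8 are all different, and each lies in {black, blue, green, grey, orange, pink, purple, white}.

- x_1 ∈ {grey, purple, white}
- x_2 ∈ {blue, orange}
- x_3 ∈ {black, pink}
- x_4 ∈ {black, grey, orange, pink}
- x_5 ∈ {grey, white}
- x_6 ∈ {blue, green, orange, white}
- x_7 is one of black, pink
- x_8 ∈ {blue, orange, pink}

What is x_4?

grey

The 8 variables draw from only 8 values {black, blue, green, grey, orange, pink, purple, white}, so each is used; only x_6 can be green, hence x_6 = green.
The 7 still-open variables draw from only 7 values {black, blue, grey, orange, pink, purple, white}, so each is used; only x_1 can be purple, hence x_1 = purple.
The 6 still-open variables together cover exactly {black, blue, grey, orange, pink, white} — 6 values for 6 variables — and white appears only in x_5's list, so x_5 = white.
The 5 still-open variables draw from only 5 values {black, blue, grey, orange, pink}, so each is used; only x_4 can be grey, hence x_4 = grey.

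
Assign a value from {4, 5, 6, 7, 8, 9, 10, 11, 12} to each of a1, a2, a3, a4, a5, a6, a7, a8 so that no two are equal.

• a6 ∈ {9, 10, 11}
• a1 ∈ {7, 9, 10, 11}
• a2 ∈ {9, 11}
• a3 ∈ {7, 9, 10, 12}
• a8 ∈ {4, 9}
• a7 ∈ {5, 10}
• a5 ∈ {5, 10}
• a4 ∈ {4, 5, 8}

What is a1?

7

The 8 variables together cover exactly {4, 5, 7, 8, 9, 10, 11, 12} — 8 values for 8 variables — and 8 appears only in a4's list, so a4 = 8.
Among the 7 still-open variables, 4 fits only a8 (and all 7 values in {4, 5, 7, 9, 10, 11, 12} must be used), so a8 = 4.
The 6 still-open variables together cover exactly {5, 7, 9, 10, 11, 12} — 6 values for 6 variables — and 12 appears only in a3's list, so a3 = 12.
The 5 still-open variables draw from only 5 values {5, 7, 9, 10, 11}, so each is used; only a1 can be 7, hence a1 = 7.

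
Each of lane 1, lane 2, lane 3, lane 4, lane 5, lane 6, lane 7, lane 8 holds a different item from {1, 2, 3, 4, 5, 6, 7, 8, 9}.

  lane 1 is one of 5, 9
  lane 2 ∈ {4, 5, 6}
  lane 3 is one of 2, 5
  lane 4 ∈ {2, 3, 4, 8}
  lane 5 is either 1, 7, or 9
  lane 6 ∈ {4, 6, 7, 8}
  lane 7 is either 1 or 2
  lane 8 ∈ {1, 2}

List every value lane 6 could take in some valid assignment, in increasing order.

lane 7 and lane 8 share exactly the 2 values {1, 2}; by pigeonhole those values go to them, so strike 1, 2 from lane 3, lane 4, lane 5.
That leaves lane 3 = 5. So lane 1, lane 2 can't be 5.
That leaves lane 1 = 9. Strike 9 from lane 5.
lane 5's domain is down to {7}, so lane 5 = 7. Strike 7 from lane 6.
No further eliminations apply; lane 6 can still be any of 4, 6, 8.

4, 6, 8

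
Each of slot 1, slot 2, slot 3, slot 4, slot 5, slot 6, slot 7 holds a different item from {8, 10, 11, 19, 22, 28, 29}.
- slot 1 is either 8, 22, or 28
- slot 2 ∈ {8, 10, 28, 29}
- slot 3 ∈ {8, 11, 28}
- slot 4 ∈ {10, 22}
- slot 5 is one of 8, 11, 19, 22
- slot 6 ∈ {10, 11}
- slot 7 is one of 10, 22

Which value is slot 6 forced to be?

11

The 7 variables together cover exactly {8, 10, 11, 19, 22, 28, 29} — 7 values for 7 variables — and 19 appears only in slot 5's list, so slot 5 = 19.
Among the 6 still-open variables, 29 fits only slot 2 (and all 6 values in {8, 10, 11, 22, 28, 29} must be used), so slot 2 = 29.
The 2 variables slot 4 and slot 7 are confined to {10, 22}, which locks those values in; drop them from slot 1, slot 6.
So slot 6 = 11.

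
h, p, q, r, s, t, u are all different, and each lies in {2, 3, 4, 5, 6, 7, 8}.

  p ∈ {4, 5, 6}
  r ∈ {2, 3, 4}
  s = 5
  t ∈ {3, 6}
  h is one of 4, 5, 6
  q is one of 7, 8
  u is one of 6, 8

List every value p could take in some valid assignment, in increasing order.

s has just one choice, so s = 5. Strike 5 from h, p.
Among the 6 still-open variables, 2 fits only r (and all 6 values in {2, 3, 4, 6, 7, 8} must be used), so r = 2.
Among the 5 still-open variables, 3 fits only t (and all 5 values in {3, 4, 6, 7, 8} must be used), so t = 3.
Among the 4 still-open variables, 7 fits only q (and all 4 values in {4, 6, 7, 8} must be used), so q = 7.
The 3 still-open variables together cover exactly {4, 6, 8} — 3 values for 3 variables — and 8 appears only in u's list, so u = 8.
No further eliminations apply; p can still be any of 4, 6.

4, 6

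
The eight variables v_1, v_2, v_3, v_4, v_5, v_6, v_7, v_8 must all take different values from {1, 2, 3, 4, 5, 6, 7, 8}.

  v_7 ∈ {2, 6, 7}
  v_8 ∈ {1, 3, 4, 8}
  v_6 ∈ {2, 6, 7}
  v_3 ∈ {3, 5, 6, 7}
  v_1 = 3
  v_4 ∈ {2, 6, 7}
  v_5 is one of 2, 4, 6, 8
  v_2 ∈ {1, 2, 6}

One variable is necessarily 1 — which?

v_1 must be 3 (only option left). Eliminate 3 elsewhere: v_3, v_8.
The 7 still-open variables together cover exactly {1, 2, 4, 5, 6, 7, 8} — 7 values for 7 variables — and 5 appears only in v_3's list, so v_3 = 5.
v_4, v_6, v_7 between them cover only {2, 6, 7} — a naked triple. Remove those values from v_2, v_5.
So 1 goes to v_2.

v_2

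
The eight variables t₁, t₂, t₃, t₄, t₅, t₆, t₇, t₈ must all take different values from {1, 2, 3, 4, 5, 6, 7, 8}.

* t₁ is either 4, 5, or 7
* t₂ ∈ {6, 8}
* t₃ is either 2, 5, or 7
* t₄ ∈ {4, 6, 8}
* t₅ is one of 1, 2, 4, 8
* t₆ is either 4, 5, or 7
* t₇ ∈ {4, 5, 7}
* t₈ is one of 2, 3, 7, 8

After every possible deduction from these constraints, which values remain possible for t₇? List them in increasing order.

4, 5, 7

Among the 8 variables, 1 fits only t₅ (and all 8 values in {1, 2, 3, 4, 5, 6, 7, 8} must be used), so t₅ = 1.
The 7 still-open variables together cover exactly {2, 3, 4, 5, 6, 7, 8} — 7 values for 7 variables — and 3 appears only in t₈'s list, so t₈ = 3.
The 6 still-open variables together cover exactly {2, 4, 5, 6, 7, 8} — 6 values for 6 variables — and 2 appears only in t₃'s list, so t₃ = 2.
t₁, t₆, t₇ between them cover only {4, 5, 7} — a naked triple. Remove those values from t₄.
No further eliminations apply; t₇ can still be any of 4, 5, 7.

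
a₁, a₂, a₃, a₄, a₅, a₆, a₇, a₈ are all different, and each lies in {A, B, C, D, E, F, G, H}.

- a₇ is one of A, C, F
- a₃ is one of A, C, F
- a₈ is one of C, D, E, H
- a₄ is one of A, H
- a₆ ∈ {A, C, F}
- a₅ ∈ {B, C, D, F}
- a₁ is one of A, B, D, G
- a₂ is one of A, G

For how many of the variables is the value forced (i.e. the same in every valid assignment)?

3

Among the 8 variables, E fits only a₈ (and all 8 values in {A, B, C, D, E, F, G, H} must be used), so a₈ = E.
Among the 7 still-open variables, H fits only a₄ (and all 7 values in {A, B, C, D, F, G, H} must be used), so a₄ = H.
a₃, a₆, a₇ share exactly the 3 values {A, C, F}; by pigeonhole those values go to them, so strike A, C, F from a₁, a₂, a₅.
a₂'s domain is down to {G}, so a₂ = G. Remove G from a₁.
Determined: a₂=G, a₄=H, a₈=E. The other variables each still have more than one consistent value. That makes 3.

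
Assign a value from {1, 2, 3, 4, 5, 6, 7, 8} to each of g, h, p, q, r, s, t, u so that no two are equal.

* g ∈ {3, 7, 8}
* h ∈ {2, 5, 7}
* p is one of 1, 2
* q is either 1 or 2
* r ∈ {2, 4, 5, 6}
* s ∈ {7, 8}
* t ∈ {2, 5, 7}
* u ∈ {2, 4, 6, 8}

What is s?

The 8 variables together cover exactly {1, 2, 3, 4, 5, 6, 7, 8} — 8 values for 8 variables — and 3 appears only in g's list, so g = 3.
The 2 variables p and q are confined to {1, 2}, which locks those values in; drop them from h, r, t, u.
The 2 variables h and t are confined to {5, 7}, which locks those values in; drop them from r, s.
So s = 8.

8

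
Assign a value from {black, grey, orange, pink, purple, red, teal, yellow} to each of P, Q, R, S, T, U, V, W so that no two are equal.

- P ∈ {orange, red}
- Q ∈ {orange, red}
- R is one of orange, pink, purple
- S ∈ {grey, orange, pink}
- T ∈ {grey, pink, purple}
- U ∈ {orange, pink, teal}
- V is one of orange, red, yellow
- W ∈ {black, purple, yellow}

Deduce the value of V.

The 8 variables together cover exactly {black, grey, orange, pink, purple, red, teal, yellow} — 8 values for 8 variables — and black appears only in W's list, so W = black.
The 7 still-open variables draw from only 7 values {grey, orange, pink, purple, red, teal, yellow}, so each is used; only U can be teal, hence U = teal.
The 6 still-open variables together cover exactly {grey, orange, pink, purple, red, yellow} — 6 values for 6 variables — and yellow appears only in V's list, so V = yellow.

yellow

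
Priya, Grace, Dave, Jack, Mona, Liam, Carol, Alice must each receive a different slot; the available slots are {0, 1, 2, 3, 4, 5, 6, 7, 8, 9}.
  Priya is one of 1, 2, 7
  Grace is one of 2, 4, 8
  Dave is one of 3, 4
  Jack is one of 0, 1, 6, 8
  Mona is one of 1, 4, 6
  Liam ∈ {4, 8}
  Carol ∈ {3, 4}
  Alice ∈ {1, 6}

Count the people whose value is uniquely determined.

4

The 8 variables together cover exactly {0, 1, 2, 3, 4, 6, 7, 8} — 8 values for 8 variables — and 0 appears only in Jack's list, so Jack = 0.
The 7 still-open variables draw from only 7 values {1, 2, 3, 4, 6, 7, 8}, so each is used; only Priya can be 7, hence Priya = 7.
The 6 still-open variables together cover exactly {1, 2, 3, 4, 6, 8} — 6 values for 6 variables — and 2 appears only in Grace's list, so Grace = 2.
The 5 still-open variables draw from only 5 values {1, 3, 4, 6, 8}, so each is used; only Liam can be 8, hence Liam = 8.
Dave and Carol share exactly the 2 values {3, 4}; by pigeonhole those values go to them, so strike 3, 4 from Mona.
Determined: Priya=7, Grace=2, Jack=0, Liam=8. The other people each still have more than one consistent value. That makes 4.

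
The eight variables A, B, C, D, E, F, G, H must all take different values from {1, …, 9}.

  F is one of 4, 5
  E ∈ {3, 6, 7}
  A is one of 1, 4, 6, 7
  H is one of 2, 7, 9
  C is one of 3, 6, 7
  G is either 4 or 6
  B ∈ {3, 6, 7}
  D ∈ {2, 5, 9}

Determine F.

Among the 8 variables, 1 fits only A (and all 8 values in {1, 2, 3, 4, 5, 6, 7, 9} must be used), so A = 1.
B, C, E between them cover only {3, 6, 7} — a naked triple. Remove those values from G, H.
That leaves G = 4. So F can't be 4.
So F = 5.

5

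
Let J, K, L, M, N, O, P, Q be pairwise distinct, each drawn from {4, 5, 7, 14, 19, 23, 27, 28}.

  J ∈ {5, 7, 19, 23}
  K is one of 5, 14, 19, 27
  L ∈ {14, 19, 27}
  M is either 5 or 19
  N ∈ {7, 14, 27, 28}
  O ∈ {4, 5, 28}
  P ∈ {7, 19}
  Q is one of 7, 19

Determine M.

5

Among the 8 variables, 4 fits only O (and all 8 values in {4, 5, 7, 14, 19, 23, 27, 28} must be used), so O = 4.
The 7 still-open variables together cover exactly {5, 7, 14, 19, 23, 27, 28} — 7 values for 7 variables — and 23 appears only in J's list, so J = 23.
The 6 still-open variables together cover exactly {5, 7, 14, 19, 27, 28} — 6 values for 6 variables — and 28 appears only in N's list, so N = 28.
P and Q between them cover only {7, 19} — a naked pair. Remove those values from K, L, M.
So M = 5.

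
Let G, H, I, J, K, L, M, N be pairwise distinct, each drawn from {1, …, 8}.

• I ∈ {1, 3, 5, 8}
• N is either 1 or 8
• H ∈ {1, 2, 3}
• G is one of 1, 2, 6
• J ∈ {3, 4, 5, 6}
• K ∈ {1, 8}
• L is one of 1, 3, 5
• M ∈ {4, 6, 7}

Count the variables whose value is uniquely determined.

The 8 variables together cover exactly {1, 2, 3, 4, 5, 6, 7, 8} — 8 values for 8 variables — and 7 appears only in M's list, so M = 7.
The 7 still-open variables together cover exactly {1, 2, 3, 4, 5, 6, 8} — 7 values for 7 variables — and 4 appears only in J's list, so J = 4.
The 6 still-open variables draw from only 6 values {1, 2, 3, 5, 6, 8}, so each is used; only G can be 6, hence G = 6.
Among the 5 still-open variables, 2 fits only H (and all 5 values in {1, 2, 3, 5, 8} must be used), so H = 2.
K and N share exactly the 2 values {1, 8}; by pigeonhole those values go to them, so strike 1, 8 from I, L.
Determined: G=6, H=2, J=4, M=7. The other variables each still have more than one consistent value. That makes 4.

4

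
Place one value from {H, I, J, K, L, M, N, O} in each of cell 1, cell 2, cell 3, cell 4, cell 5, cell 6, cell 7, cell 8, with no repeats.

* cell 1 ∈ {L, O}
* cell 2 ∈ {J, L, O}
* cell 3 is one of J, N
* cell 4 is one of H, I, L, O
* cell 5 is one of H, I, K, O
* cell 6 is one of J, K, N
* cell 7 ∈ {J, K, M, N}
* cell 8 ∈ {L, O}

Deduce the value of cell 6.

The 8 variables draw from only 8 values {H, I, J, K, L, M, N, O}, so each is used; only cell 7 can be M, hence cell 7 = M.
cell 1 and cell 8 between them cover only {L, O} — a naked pair. Remove those values from cell 2, cell 4, cell 5.
cell 2 has just one choice, so cell 2 = J. Strike J from cell 3, cell 6.
cell 3's domain is down to {N}, so cell 3 = N. So cell 6 can't be N.
So cell 6 = K.

K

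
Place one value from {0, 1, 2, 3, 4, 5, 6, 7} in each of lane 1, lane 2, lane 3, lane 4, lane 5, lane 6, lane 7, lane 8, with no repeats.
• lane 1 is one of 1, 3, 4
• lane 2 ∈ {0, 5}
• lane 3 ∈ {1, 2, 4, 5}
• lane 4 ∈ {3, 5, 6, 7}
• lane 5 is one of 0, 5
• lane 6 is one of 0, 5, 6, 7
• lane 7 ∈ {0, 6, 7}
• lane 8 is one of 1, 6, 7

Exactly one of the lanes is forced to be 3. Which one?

lane 4

The 8 variables together cover exactly {0, 1, 2, 3, 4, 5, 6, 7} — 8 values for 8 variables — and 2 appears only in lane 3's list, so lane 3 = 2.
The 7 still-open variables together cover exactly {0, 1, 3, 4, 5, 6, 7} — 7 values for 7 variables — and 4 appears only in lane 1's list, so lane 1 = 4.
The 6 still-open variables together cover exactly {0, 1, 3, 5, 6, 7} — 6 values for 6 variables — and 1 appears only in lane 8's list, so lane 8 = 1.
Among the 5 still-open variables, 3 fits only lane 4 (and all 5 values in {0, 3, 5, 6, 7} must be used), so lane 4 = 3.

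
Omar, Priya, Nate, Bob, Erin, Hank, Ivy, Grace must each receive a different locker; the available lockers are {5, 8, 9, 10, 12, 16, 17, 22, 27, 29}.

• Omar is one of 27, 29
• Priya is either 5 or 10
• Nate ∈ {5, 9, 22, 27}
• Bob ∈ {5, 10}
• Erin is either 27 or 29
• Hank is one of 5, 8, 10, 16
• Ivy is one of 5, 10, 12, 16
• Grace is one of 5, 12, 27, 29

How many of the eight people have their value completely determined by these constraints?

The 2 variables Omar and Erin are confined to {27, 29}, which locks those values in; drop them from Nate, Grace.
Priya and Bob share exactly the 2 values {5, 10}; by pigeonhole those values go to them, so strike 5, 10 from Nate, Hank, Ivy, Grace.
Grace must be 12 (only option left). So Ivy can't be 12.
That leaves Ivy = 16. Eliminate 16 elsewhere: Hank.
Hank has just one choice, so Hank = 8.
Determined: Hank=8, Ivy=16, Grace=12. The other people each still have more than one consistent value. That makes 3.

3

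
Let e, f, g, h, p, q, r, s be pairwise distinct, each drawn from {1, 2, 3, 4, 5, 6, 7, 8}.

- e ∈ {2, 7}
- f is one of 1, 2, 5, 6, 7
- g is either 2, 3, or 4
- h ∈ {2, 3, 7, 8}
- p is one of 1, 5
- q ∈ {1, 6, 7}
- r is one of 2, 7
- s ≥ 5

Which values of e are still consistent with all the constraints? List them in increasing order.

2, 7

The 8 variables together cover exactly {1, 2, 3, 4, 5, 6, 7, 8} — 8 values for 8 variables — and 4 appears only in g's list, so g = 4.
Among the 7 still-open variables, 3 fits only h (and all 7 values in {1, 2, 3, 5, 6, 7, 8} must be used), so h = 3.
The 6 still-open variables draw from only 6 values {1, 2, 5, 6, 7, 8}, so each is used; only s can be 8, hence s = 8.
The 2 variables e and r are confined to {2, 7}, which locks those values in; drop them from f, q.
No further eliminations apply; e can still be any of 2, 7.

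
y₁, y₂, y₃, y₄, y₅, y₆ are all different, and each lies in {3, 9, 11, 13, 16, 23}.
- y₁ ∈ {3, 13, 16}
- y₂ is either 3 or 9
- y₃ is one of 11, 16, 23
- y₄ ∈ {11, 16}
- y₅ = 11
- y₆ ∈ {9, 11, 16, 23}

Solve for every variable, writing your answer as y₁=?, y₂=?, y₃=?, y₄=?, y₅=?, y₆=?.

y₅ has just one choice, so y₅ = 11. Strike 11 from y₃, y₄, y₆.
That leaves y₄ = 16. So y₁, y₃, y₆ can't be 16.
y₃'s domain is down to {23}, so y₃ = 23. Remove 23 from y₆.
That leaves y₆ = 9. Eliminate 9 elsewhere: y₂.
y₂ has just one choice, so y₂ = 3. Remove 3 from y₁.
y₁ must be 13 (only option left).

y₁=13, y₂=3, y₃=23, y₄=16, y₅=11, y₆=9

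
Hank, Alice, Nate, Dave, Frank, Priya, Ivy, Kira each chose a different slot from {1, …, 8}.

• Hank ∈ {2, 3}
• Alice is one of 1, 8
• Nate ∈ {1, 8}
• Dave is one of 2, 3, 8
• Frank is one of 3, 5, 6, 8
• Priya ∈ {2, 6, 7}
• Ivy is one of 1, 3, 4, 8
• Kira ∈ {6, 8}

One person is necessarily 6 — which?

Kira

The 8 variables together cover exactly {1, 2, 3, 4, 5, 6, 7, 8} — 8 values for 8 variables — and 4 appears only in Ivy's list, so Ivy = 4.
The 7 still-open variables draw from only 7 values {1, 2, 3, 5, 6, 7, 8}, so each is used; only Frank can be 5, hence Frank = 5.
The 6 still-open variables together cover exactly {1, 2, 3, 6, 7, 8} — 6 values for 6 variables — and 7 appears only in Priya's list, so Priya = 7.
Among the 5 still-open variables, 6 fits only Kira (and all 5 values in {1, 2, 3, 6, 8} must be used), so Kira = 6.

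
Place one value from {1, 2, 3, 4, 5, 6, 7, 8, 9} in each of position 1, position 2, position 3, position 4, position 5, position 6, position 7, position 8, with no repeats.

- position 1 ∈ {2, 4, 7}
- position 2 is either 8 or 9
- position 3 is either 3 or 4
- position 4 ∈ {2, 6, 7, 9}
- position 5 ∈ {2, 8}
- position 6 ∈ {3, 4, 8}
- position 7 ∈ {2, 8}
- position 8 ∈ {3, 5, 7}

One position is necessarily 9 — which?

position 2

Among the 8 variables, 5 fits only position 8 (and all 8 values in {2, 3, 4, 5, 6, 7, 8, 9} must be used), so position 8 = 5.
The 7 still-open variables together cover exactly {2, 3, 4, 6, 7, 8, 9} — 7 values for 7 variables — and 6 appears only in position 4's list, so position 4 = 6.
Among the 6 still-open variables, 7 fits only position 1 (and all 6 values in {2, 3, 4, 7, 8, 9} must be used), so position 1 = 7.
The 5 still-open variables draw from only 5 values {2, 3, 4, 8, 9}, so each is used; only position 2 can be 9, hence position 2 = 9.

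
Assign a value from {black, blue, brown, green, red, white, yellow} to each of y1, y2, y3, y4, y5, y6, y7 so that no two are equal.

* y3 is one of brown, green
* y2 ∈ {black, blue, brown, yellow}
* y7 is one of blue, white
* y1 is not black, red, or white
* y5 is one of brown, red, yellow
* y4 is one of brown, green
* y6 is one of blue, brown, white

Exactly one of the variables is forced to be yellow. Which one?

y1

The 7 variables together cover exactly {black, blue, brown, green, red, white, yellow} — 7 values for 7 variables — and black appears only in y2's list, so y2 = black.
Among the 6 still-open variables, red fits only y5 (and all 6 values in {blue, brown, green, red, white, yellow} must be used), so y5 = red.
Among the 5 still-open variables, yellow fits only y1 (and all 5 values in {blue, brown, green, white, yellow} must be used), so y1 = yellow.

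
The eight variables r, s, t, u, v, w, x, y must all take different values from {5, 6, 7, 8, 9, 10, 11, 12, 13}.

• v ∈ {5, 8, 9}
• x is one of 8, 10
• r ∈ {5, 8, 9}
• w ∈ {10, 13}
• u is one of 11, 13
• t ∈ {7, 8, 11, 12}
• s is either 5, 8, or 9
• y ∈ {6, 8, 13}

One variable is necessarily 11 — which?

u

The 3 variables r, s, v are confined to {5, 8, 9}, which locks those values in; drop them from t, x, y.
x's domain is down to {10}, so x = 10. Strike 10 from w.
w's domain is down to {13}, so w = 13. So u, y can't be 13.
So 11 goes to u.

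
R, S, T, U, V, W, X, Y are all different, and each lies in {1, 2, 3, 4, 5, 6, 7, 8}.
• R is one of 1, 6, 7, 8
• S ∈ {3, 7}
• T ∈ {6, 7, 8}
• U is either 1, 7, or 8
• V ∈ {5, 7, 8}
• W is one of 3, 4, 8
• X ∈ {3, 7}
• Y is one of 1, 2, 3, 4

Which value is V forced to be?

5

The 8 variables together cover exactly {1, 2, 3, 4, 5, 6, 7, 8} — 8 values for 8 variables — and 2 appears only in Y's list, so Y = 2.
The 7 still-open variables draw from only 7 values {1, 3, 4, 5, 6, 7, 8}, so each is used; only W can be 4, hence W = 4.
The 6 still-open variables draw from only 6 values {1, 3, 5, 6, 7, 8}, so each is used; only V can be 5, hence V = 5.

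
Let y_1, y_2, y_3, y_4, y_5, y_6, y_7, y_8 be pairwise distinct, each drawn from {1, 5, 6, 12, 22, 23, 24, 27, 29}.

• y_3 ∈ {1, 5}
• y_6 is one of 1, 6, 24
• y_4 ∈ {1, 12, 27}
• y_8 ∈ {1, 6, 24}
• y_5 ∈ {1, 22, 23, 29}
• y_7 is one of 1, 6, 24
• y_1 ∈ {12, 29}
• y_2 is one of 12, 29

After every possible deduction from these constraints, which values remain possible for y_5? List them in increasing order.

The 2 variables y_1 and y_2 are confined to {12, 29}, which locks those values in; drop them from y_4, y_5.
y_6, y_7, y_8 between them cover only {1, 6, 24} — a naked triple. Remove those values from y_3, y_4, y_5.
That leaves y_3 = 5.
y_4 must be 27 (only option left).
No further eliminations apply; y_5 can still be any of 22, 23.

22, 23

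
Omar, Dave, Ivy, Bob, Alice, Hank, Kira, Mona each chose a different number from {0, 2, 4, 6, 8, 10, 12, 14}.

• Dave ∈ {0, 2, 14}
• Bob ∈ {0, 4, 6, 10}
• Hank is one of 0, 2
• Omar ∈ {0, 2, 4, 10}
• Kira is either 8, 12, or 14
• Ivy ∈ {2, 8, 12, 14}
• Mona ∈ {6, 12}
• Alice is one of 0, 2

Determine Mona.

Alice and Hank share exactly the 2 values {0, 2}; by pigeonhole those values go to them, so strike 0, 2 from Omar, Dave, Ivy, Bob.
Dave must be 14 (only option left). Remove 14 from Ivy, Kira.
Ivy and Kira share exactly the 2 values {8, 12}; by pigeonhole those values go to them, so strike 8, 12 from Mona.
So Mona = 6.

6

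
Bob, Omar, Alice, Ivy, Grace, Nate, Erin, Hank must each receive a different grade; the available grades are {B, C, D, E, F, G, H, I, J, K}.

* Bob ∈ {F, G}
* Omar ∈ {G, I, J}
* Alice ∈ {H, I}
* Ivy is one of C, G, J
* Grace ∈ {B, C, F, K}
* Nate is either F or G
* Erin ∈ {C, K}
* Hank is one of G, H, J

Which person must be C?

Ivy

Among the 8 variables, B fits only Grace (and all 8 values in {B, C, F, G, H, I, J, K} must be used), so Grace = B.
The 7 still-open variables together cover exactly {C, F, G, H, I, J, K} — 7 values for 7 variables — and K appears only in Erin's list, so Erin = K.
The 6 still-open variables together cover exactly {C, F, G, H, I, J} — 6 values for 6 variables — and C appears only in Ivy's list, so Ivy = C.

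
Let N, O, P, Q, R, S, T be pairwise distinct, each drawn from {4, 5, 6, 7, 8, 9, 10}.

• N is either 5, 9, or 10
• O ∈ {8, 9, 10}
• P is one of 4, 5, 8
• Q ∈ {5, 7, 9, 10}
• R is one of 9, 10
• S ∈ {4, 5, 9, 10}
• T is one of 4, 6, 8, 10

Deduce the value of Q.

Among the 7 variables, 6 fits only T (and all 7 values in {4, 5, 6, 7, 8, 9, 10} must be used), so T = 6.
The 6 still-open variables together cover exactly {4, 5, 7, 8, 9, 10} — 6 values for 6 variables — and 7 appears only in Q's list, so Q = 7.

7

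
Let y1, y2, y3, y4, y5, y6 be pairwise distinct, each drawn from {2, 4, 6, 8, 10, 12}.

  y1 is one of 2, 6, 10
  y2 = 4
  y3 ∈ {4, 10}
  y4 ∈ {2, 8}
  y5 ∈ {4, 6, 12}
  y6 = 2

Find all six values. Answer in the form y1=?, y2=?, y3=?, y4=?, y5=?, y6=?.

y2 has just one choice, so y2 = 4. So y3, y5 can't be 4.
y3 must be 10 (only option left). Eliminate 10 elsewhere: y1.
y6 has just one choice, so y6 = 2. Strike 2 from y1, y4.
y1 must be 6 (only option left). So y5 can't be 6.
y4 has just one choice, so y4 = 8.
y5 must be 12 (only option left).

y1=6, y2=4, y3=10, y4=8, y5=12, y6=2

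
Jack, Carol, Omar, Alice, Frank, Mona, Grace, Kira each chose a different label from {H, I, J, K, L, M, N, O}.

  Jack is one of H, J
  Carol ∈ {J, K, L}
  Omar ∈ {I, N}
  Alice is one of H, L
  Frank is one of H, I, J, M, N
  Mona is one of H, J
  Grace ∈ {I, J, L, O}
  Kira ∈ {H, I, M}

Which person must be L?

The 8 variables draw from only 8 values {H, I, J, K, L, M, N, O}, so each is used; only Carol can be K, hence Carol = K.
The 7 still-open variables together cover exactly {H, I, J, L, M, N, O} — 7 values for 7 variables — and O appears only in Grace's list, so Grace = O.
The 6 still-open variables draw from only 6 values {H, I, J, L, M, N}, so each is used; only Alice can be L, hence Alice = L.

Alice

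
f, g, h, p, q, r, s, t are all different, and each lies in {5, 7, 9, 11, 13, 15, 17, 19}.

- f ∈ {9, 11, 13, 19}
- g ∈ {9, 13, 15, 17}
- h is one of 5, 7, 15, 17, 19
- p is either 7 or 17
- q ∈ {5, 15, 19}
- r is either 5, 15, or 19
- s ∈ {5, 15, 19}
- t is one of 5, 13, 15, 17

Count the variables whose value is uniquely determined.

3

The 8 variables together cover exactly {5, 7, 9, 11, 13, 15, 17, 19} — 8 values for 8 variables — and 11 appears only in f's list, so f = 11.
The 7 still-open variables draw from only 7 values {5, 7, 9, 13, 15, 17, 19}, so each is used; only g can be 9, hence g = 9.
Among the 6 still-open variables, 13 fits only t (and all 6 values in {5, 7, 13, 15, 17, 19} must be used), so t = 13.
q, r, s share exactly the 3 values {5, 15, 19}; by pigeonhole those values go to them, so strike 5, 15, 19 from h.
Determined: f=11, g=9, t=13. The other variables each still have more than one consistent value. That makes 3.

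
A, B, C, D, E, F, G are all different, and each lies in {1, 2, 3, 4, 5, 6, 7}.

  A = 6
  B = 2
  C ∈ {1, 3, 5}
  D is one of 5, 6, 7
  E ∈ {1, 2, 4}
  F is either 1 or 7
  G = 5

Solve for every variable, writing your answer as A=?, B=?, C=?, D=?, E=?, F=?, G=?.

A must be 6 (only option left). Remove 6 from D.
B must be 2 (only option left). Remove 2 from E.
G's domain is down to {5}, so G = 5. So C, D can't be 5.
D's domain is down to {7}, so D = 7. So F can't be 7.
F has just one choice, so F = 1. Remove 1 from C, E.
That leaves C = 3.
E must be 4 (only option left).

A=6, B=2, C=3, D=7, E=4, F=1, G=5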